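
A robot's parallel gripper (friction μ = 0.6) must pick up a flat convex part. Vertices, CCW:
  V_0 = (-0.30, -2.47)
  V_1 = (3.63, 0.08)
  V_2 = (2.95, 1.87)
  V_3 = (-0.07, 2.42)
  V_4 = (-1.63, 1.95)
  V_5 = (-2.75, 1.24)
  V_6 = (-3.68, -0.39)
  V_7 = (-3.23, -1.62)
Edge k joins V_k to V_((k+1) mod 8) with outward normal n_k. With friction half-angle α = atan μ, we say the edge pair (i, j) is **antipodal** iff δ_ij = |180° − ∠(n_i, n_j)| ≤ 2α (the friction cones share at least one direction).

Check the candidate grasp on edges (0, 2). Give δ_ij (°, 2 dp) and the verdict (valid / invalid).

α = atan 0.6 = 30.96°;  2α = 61.93°
edge 0: e_0 = (+3.93, +2.55);  n_0 = (+0.5443, -0.8389)
edge 2: e_2 = (-3.02, +0.55);  n_2 = (+0.1792, +0.9838)
∠(n_0, n_2) = 136.70°
δ = |180° − 136.70°| = 43.30°
43.30° ≤ 2α = 61.93°  →  valid

δ = 43.30°, valid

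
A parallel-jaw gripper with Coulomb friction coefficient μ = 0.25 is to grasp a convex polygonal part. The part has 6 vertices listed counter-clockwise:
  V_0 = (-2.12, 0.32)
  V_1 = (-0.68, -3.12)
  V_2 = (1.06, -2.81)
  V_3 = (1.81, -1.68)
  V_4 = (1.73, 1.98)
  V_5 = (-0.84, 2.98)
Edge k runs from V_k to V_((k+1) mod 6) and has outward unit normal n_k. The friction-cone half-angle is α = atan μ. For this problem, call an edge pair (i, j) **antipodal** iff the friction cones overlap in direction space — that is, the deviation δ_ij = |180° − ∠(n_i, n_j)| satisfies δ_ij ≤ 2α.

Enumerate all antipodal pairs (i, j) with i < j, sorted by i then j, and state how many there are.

count = 3; pairs: (0,3), (2,5), (3,5)

α = atan 0.25 = 14.04°;  2α = 28.07°
n_0 = (-0.9224, -0.3861)
n_1 = (+0.1754, -0.9845)
n_2 = (+0.8332, -0.5530)
n_3 = (+0.9998, +0.0219)
n_4 = (+0.3626, +0.9319)
n_5 = (-0.9011, +0.4336)
  (0,1): δ = 102.61°  ·
  (0,2): δ = 56.29°  ·
  (0,3): δ = 21.46°  ✓
  (0,4): δ = 46.02°  ·
  (0,5): δ = 131.59°  ·
  (1,2): δ = 133.67°  ·
  (1,3): δ = 98.85°  ·
  (1,4): δ = 31.36°  ·
  (1,5): δ = 54.20°  ·
  (2,3): δ = 145.17°  ·
  (2,4): δ = 77.69°  ·
  (2,5): δ = 7.88°  ✓
  (3,4): δ = 112.51°  ·
  (3,5): δ = 26.95°  ✓
  (4,5): δ = 94.44°  ·
antipodal pairs: 3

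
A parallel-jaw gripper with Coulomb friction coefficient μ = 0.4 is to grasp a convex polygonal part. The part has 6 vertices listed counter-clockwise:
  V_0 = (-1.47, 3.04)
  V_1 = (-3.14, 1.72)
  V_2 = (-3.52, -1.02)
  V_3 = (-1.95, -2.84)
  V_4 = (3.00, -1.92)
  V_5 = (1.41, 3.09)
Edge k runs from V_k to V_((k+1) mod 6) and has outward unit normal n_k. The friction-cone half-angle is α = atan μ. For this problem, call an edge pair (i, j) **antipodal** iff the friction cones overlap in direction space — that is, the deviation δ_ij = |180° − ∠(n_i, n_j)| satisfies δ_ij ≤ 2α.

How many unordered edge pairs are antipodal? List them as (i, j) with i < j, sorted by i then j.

count = 4; pairs: (0,3), (1,4), (2,4), (3,5)

α = atan 0.4 = 21.80°;  2α = 43.60°
n_0 = (-0.6201, +0.7845)
n_1 = (-0.9905, +0.1374)
n_2 = (-0.7572, -0.6532)
n_3 = (+0.1827, -0.9832)
n_4 = (+0.9532, +0.3025)
n_5 = (-0.0174, +0.9998)
  (0,1): δ = 136.22°  ·
  (0,2): δ = 87.54°  ·
  (0,3): δ = 27.79°  ✓
  (0,4): δ = 69.28°  ·
  (0,5): δ = 142.67°  ·
  (1,2): δ = 131.32°  ·
  (1,3): δ = 71.58°  ·
  (1,4): δ = 25.50°  ✓
  (1,5): δ = 98.89°  ·
  (2,3): δ = 120.25°  ·
  (2,4): δ = 23.17°  ✓
  (2,5): δ = 50.21°  ·
  (3,4): δ = 82.92°  ·
  (3,5): δ = 9.53°  ✓
  (4,5): δ = 106.61°  ·
antipodal pairs: 4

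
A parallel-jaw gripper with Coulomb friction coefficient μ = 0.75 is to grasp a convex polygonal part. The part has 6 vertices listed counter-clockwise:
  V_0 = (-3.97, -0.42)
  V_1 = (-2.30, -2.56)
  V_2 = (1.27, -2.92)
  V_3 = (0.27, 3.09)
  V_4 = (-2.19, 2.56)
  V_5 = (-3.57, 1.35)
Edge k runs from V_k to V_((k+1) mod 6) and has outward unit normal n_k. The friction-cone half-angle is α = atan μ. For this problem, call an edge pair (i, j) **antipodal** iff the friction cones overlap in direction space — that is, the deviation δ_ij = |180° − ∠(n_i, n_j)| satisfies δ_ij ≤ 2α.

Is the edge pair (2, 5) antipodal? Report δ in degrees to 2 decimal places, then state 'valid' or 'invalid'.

α = atan 0.75 = 36.87°;  2α = 73.74°
edge 2: e_2 = (-1.00, +6.01);  n_2 = (+0.9864, +0.1641)
edge 5: e_5 = (-0.40, -1.77);  n_5 = (-0.9754, +0.2204)
∠(n_2, n_5) = 157.82°
δ = |180° − 157.82°| = 22.18°
22.18° ≤ 2α = 73.74°  →  valid

δ = 22.18°, valid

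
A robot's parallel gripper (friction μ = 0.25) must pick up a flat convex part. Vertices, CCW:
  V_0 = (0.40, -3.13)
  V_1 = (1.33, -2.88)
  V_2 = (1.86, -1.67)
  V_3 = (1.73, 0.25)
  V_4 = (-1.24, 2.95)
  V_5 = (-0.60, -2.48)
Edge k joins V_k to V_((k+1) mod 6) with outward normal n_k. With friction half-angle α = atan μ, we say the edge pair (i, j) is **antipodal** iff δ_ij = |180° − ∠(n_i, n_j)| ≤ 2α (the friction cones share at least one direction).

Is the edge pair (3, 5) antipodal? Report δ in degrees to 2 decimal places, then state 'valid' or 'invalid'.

δ = 9.25°, valid

α = atan 0.25 = 14.04°;  2α = 28.07°
edge 3: e_3 = (-2.97, +2.70);  n_3 = (+0.6727, +0.7399)
edge 5: e_5 = (+1.00, -0.65);  n_5 = (-0.5450, -0.8384)
∠(n_3, n_5) = 170.75°
δ = |180° − 170.75°| = 9.25°
9.25° ≤ 2α = 28.07°  →  valid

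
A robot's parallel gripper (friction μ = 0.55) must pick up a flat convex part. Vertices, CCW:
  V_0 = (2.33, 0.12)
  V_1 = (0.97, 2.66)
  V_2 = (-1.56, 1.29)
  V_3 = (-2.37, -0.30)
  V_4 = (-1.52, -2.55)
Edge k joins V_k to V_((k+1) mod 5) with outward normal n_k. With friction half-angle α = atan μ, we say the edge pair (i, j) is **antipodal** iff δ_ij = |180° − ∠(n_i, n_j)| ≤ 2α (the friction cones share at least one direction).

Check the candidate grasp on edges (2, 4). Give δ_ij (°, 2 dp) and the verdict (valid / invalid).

δ = 28.26°, valid

α = atan 0.55 = 28.81°;  2α = 57.62°
edge 2: e_2 = (-0.81, -1.59);  n_2 = (-0.8910, +0.4539)
edge 4: e_4 = (+3.85, +2.67);  n_4 = (+0.5699, -0.8217)
∠(n_2, n_4) = 151.74°
δ = |180° − 151.74°| = 28.26°
28.26° ≤ 2α = 57.62°  →  valid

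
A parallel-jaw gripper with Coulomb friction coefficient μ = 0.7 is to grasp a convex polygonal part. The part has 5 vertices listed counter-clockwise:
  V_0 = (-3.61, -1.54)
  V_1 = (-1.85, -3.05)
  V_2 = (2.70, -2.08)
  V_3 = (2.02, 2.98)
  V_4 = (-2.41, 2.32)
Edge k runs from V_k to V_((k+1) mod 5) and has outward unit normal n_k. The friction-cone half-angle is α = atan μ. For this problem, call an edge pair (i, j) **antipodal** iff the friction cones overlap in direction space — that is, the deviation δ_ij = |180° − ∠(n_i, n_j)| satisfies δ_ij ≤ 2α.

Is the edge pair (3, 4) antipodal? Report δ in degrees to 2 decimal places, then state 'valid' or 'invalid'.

α = atan 0.7 = 34.99°;  2α = 69.98°
edge 3: e_3 = (-4.43, -0.66);  n_3 = (-0.1474, +0.9891)
edge 4: e_4 = (-1.20, -3.86);  n_4 = (-0.9549, +0.2969)
∠(n_3, n_4) = 64.26°
δ = |180° − 64.26°| = 115.74°
115.74° > 2α = 69.98°  →  invalid

δ = 115.74°, invalid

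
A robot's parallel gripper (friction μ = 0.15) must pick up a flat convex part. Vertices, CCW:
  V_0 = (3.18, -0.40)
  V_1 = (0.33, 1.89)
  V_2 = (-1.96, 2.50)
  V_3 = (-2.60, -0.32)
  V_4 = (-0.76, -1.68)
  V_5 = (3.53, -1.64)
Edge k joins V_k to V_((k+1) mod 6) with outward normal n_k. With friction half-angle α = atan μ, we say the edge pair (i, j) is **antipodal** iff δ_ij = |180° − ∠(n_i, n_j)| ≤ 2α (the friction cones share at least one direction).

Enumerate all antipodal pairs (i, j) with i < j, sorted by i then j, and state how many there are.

count = 2; pairs: (0,3), (1,4)

α = atan 0.15 = 8.53°;  2α = 17.06°
n_0 = (+0.6264, +0.7795)
n_1 = (+0.2574, +0.9663)
n_2 = (-0.9752, +0.2213)
n_3 = (-0.5944, -0.8042)
n_4 = (+0.0093, -1.0000)
n_5 = (+0.9624, +0.2716)
  (0,1): δ = 156.13°  ·
  (0,2): δ = 64.00°  ·
  (0,3): δ = 2.31°  ✓
  (0,4): δ = 39.32°  ·
  (0,5): δ = 144.54°  ·
  (1,2): δ = 87.87°  ·
  (1,3): δ = 21.55°  ·
  (1,4): δ = 15.45°  ✓
  (1,5): δ = 120.68°  ·
  (2,3): δ = 113.68°  ·
  (2,4): δ = 76.68°  ·
  (2,5): δ = 28.55°  ·
  (3,4): δ = 143.00°  ·
  (3,5): δ = 37.77°  ·
  (4,5): δ = 74.77°  ·
antipodal pairs: 2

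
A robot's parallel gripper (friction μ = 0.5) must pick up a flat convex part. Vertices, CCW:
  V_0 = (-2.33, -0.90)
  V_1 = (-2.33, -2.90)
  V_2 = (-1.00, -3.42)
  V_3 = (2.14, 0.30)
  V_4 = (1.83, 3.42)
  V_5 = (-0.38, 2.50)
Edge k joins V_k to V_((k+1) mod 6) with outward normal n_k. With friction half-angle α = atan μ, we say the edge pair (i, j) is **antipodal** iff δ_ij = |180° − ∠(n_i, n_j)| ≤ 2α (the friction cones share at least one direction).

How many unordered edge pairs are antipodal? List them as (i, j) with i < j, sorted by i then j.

α = atan 0.5 = 26.57°;  2α = 53.13°
n_0 = (-1.0000, -0.0000)
n_1 = (-0.3641, -0.9313)
n_2 = (+0.7642, -0.6450)
n_3 = (+0.9951, +0.0989)
n_4 = (-0.3843, +0.9232)
n_5 = (-0.8675, +0.4975)
  (0,1): δ = 111.35°  ·
  (0,2): δ = 40.17°  ✓
  (0,3): δ = 5.67°  ✓
  (0,4): δ = 112.60°  ·
  (0,5): δ = 150.16°  ·
  (1,2): δ = 108.81°  ·
  (1,3): δ = 62.97°  ·
  (1,4): δ = 43.96°  ✓
  (1,5): δ = 81.52°  ·
  (2,3): δ = 134.16°  ·
  (2,4): δ = 27.23°  ✓
  (2,5): δ = 10.33°  ✓
  (3,4): δ = 73.07°  ·
  (3,5): δ = 35.51°  ✓
  (4,5): δ = 142.44°  ·
antipodal pairs: 6

count = 6; pairs: (0,2), (0,3), (1,4), (2,4), (2,5), (3,5)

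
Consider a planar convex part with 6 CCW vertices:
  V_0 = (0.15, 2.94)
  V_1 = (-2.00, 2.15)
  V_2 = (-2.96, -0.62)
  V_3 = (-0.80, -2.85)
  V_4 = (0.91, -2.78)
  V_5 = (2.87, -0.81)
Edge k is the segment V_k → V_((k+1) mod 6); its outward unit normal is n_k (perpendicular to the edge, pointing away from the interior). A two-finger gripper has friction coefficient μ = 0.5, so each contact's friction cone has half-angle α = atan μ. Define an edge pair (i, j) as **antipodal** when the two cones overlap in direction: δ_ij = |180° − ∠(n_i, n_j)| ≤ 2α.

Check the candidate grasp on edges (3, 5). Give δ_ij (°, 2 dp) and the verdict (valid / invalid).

α = atan 0.5 = 26.57°;  2α = 53.13°
edge 3: e_3 = (+1.71, +0.07);  n_3 = (+0.0409, -0.9992)
edge 5: e_5 = (-2.72, +3.75);  n_5 = (+0.8095, +0.5871)
∠(n_3, n_5) = 123.61°
δ = |180° − 123.61°| = 56.39°
56.39° > 2α = 53.13°  →  invalid

δ = 56.39°, invalid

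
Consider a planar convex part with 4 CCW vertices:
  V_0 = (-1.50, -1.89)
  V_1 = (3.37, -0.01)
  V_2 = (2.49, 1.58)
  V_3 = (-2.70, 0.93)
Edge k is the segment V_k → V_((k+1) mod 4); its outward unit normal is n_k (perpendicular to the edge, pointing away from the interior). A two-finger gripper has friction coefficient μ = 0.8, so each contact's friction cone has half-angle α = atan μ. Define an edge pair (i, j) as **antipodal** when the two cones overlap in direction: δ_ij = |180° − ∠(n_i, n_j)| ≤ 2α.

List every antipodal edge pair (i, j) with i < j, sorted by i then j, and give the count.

count = 3; pairs: (0,2), (1,3), (2,3)

α = atan 0.8 = 38.66°;  2α = 77.32°
n_0 = (+0.3601, -0.9329)
n_1 = (+0.8749, +0.4842)
n_2 = (-0.1243, +0.9922)
n_3 = (-0.9202, -0.3916)
  (0,1): δ = 82.15°  ·
  (0,2): δ = 13.97°  ✓
  (0,3): δ = 91.94°  ·
  (1,2): δ = 111.82°  ·
  (1,3): δ = 5.91°  ✓
  (2,3): δ = 74.09°  ✓
antipodal pairs: 3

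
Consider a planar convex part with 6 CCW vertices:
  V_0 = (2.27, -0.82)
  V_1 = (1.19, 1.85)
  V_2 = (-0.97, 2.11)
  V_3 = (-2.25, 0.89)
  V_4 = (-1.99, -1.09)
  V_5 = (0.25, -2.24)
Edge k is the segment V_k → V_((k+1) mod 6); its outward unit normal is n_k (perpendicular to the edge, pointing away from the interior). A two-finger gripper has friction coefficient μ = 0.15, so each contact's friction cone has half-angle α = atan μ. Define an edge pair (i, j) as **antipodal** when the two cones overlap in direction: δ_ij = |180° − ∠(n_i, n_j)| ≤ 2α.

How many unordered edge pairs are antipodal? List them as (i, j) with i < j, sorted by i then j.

count = 2; pairs: (0,3), (2,5)

α = atan 0.15 = 8.53°;  2α = 17.06°
n_0 = (+0.9270, +0.3750)
n_1 = (+0.1195, +0.9928)
n_2 = (-0.6899, +0.7239)
n_3 = (-0.9915, -0.1302)
n_4 = (-0.4567, -0.8896)
n_5 = (+0.5751, -0.8181)
  (0,1): δ = 118.89°  ·
  (0,2): δ = 68.40°  ·
  (0,3): δ = 14.54°  ✓
  (0,4): δ = 40.80°  ·
  (0,5): δ = 103.08°  ·
  (1,2): δ = 129.51°  ·
  (1,3): δ = 75.66°  ·
  (1,4): δ = 20.31°  ·
  (1,5): δ = 41.97°  ·
  (2,3): δ = 126.14°  ·
  (2,4): δ = 70.80°  ·
  (2,5): δ = 8.52°  ✓
  (3,4): δ = 124.66°  ·
  (3,5): δ = 62.37°  ·
  (4,5): δ = 117.72°  ·
antipodal pairs: 2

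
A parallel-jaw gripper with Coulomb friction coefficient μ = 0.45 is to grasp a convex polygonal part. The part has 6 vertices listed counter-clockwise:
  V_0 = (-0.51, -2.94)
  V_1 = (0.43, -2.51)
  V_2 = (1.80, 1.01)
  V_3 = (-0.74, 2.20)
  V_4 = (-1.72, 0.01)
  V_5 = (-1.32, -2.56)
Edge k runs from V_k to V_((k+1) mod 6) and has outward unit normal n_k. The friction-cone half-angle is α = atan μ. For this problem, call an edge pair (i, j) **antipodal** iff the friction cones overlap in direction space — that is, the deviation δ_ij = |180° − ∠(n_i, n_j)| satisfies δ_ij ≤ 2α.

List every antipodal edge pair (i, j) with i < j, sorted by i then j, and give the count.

count = 4; pairs: (0,3), (1,3), (1,4), (2,5)

α = atan 0.45 = 24.23°;  2α = 48.46°
n_0 = (+0.4160, -0.9094)
n_1 = (+0.9319, -0.3627)
n_2 = (+0.4243, +0.9055)
n_3 = (-0.9128, +0.4085)
n_4 = (-0.9881, -0.1538)
n_5 = (-0.4247, -0.9053)
  (0,1): δ = 135.85°  ·
  (0,2): δ = 49.68°  ·
  (0,3): δ = 41.31°  ✓
  (0,4): δ = 74.27°  ·
  (0,5): δ = 130.29°  ·
  (1,2): δ = 93.84°  ·
  (1,3): δ = 2.84°  ✓
  (1,4): δ = 30.11°  ✓
  (1,5): δ = 86.13°  ·
  (2,3): δ = 89.00°  ·
  (2,4): δ = 56.05°  ·
  (2,5): δ = 0.03°  ✓
  (3,4): δ = 147.05°  ·
  (3,5): δ = 91.02°  ·
  (4,5): δ = 123.98°  ·
antipodal pairs: 4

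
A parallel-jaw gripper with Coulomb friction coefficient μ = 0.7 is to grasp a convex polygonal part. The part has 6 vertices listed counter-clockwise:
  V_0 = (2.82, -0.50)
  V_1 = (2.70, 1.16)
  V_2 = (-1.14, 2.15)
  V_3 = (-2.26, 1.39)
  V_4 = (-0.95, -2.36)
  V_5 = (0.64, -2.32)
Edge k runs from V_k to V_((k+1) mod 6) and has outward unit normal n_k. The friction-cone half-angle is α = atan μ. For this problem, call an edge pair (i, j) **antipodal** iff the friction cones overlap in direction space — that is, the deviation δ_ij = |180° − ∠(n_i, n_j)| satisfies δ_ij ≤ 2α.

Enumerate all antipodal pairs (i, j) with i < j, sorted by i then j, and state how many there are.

count = 8; pairs: (0,2), (0,3), (1,3), (1,4), (1,5), (2,4), (2,5), (3,5)

α = atan 0.7 = 34.99°;  2α = 69.98°
n_0 = (+0.9974, +0.0721)
n_1 = (+0.2496, +0.9683)
n_2 = (-0.5615, +0.8275)
n_3 = (-0.9441, -0.3298)
n_4 = (+0.0251, -0.9997)
n_5 = (+0.6409, -0.7676)
  (0,1): δ = 108.59°  ·
  (0,2): δ = 59.97°  ✓
  (0,3): δ = 15.12°  ✓
  (0,4): δ = 87.31°  ·
  (0,5): δ = 125.72°  ·
  (1,2): δ = 131.38°  ·
  (1,3): δ = 56.29°  ✓
  (1,4): δ = 15.90°  ✓
  (1,5): δ = 54.31°  ✓
  (2,3): δ = 104.90°  ·
  (2,4): δ = 32.72°  ✓
  (2,5): δ = 5.70°  ✓
  (3,4): δ = 107.81°  ·
  (3,5): δ = 69.40°  ✓
  (4,5): δ = 141.58°  ·
antipodal pairs: 8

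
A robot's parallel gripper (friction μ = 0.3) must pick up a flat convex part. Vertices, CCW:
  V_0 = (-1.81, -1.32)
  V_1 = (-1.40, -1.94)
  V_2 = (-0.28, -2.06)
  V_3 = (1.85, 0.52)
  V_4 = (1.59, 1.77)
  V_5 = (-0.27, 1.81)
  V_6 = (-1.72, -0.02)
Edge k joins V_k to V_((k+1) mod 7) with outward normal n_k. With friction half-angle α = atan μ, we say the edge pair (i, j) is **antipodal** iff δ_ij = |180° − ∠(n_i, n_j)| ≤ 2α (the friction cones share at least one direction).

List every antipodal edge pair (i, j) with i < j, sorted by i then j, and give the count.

α = atan 0.3 = 16.70°;  2α = 33.40°
n_0 = (-0.8341, -0.5516)
n_1 = (-0.1065, -0.9943)
n_2 = (+0.7712, -0.6366)
n_3 = (+0.9790, +0.2036)
n_4 = (+0.0215, +0.9998)
n_5 = (-0.7838, +0.6210)
n_6 = (-0.9976, +0.0691)
  (0,1): δ = 129.59°  ·
  (0,2): δ = 73.02°  ·
  (0,3): δ = 21.73°  ✓
  (0,4): δ = 55.29°  ·
  (0,5): δ = 108.13°  ·
  (0,6): δ = 142.56°  ·
  (1,2): δ = 123.43°  ·
  (1,3): δ = 72.13°  ·
  (1,4): δ = 4.88°  ✓
  (1,5): δ = 57.72°  ·
  (1,6): δ = 92.16°  ·
  (2,3): δ = 128.71°  ·
  (2,4): δ = 51.69°  ·
  (2,5): δ = 1.15°  ✓
  (2,6): δ = 35.58°  ·
  (3,4): δ = 102.98°  ·
  (3,5): δ = 50.14°  ·
  (3,6): δ = 15.71°  ✓
  (4,5): δ = 127.16°  ·
  (4,6): δ = 92.73°  ·
  (5,6): δ = 145.57°  ·
antipodal pairs: 4

count = 4; pairs: (0,3), (1,4), (2,5), (3,6)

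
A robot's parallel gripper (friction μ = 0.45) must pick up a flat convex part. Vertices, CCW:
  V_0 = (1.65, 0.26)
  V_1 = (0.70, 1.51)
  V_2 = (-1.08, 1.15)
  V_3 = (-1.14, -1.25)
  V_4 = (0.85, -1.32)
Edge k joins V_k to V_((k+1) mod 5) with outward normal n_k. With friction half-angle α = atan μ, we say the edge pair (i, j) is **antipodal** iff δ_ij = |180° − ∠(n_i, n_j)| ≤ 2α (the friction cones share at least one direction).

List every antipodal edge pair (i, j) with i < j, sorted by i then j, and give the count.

α = atan 0.45 = 24.23°;  2α = 48.46°
n_0 = (+0.7962, +0.6051)
n_1 = (-0.1982, +0.9802)
n_2 = (-0.9997, +0.0250)
n_3 = (-0.0352, -0.9994)
n_4 = (+0.8922, -0.4517)
  (0,1): δ = 115.80°  ·
  (0,2): δ = 38.67°  ✓
  (0,3): δ = 50.75°  ·
  (0,4): δ = 115.91°  ·
  (1,2): δ = 102.87°  ·
  (1,3): δ = 13.45°  ✓
  (1,4): δ = 51.71°  ·
  (2,3): δ = 90.58°  ·
  (2,4): δ = 25.42°  ✓
  (3,4): δ = 114.84°  ·
antipodal pairs: 3

count = 3; pairs: (0,2), (1,3), (2,4)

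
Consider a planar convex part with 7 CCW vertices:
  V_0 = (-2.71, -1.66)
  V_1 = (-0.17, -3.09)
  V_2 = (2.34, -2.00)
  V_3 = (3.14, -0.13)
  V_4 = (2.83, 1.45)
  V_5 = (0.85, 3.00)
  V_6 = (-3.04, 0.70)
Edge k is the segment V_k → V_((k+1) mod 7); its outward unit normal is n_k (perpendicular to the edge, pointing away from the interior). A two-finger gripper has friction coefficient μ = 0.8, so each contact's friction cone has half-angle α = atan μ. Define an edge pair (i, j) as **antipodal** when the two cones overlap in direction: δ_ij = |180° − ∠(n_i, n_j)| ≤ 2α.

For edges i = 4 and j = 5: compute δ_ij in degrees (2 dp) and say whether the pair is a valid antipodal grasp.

α = atan 0.8 = 38.66°;  2α = 77.32°
edge 4: e_4 = (-1.98, +1.55);  n_4 = (+0.6164, +0.7874)
edge 5: e_5 = (-3.89, -2.30);  n_5 = (-0.5090, +0.8608)
∠(n_4, n_5) = 68.65°
δ = |180° − 68.65°| = 111.35°
111.35° > 2α = 77.32°  →  invalid

δ = 111.35°, invalid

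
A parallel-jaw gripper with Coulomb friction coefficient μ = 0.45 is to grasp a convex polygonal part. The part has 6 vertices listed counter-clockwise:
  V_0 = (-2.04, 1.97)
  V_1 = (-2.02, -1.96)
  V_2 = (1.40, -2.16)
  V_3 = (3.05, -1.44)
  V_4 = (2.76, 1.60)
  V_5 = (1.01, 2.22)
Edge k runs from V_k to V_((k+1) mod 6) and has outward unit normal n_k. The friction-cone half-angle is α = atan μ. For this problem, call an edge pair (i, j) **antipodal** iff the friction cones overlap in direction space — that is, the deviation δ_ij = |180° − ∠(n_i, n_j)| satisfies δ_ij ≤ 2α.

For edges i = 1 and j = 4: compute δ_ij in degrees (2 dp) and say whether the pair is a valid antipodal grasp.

α = atan 0.45 = 24.23°;  2α = 48.46°
edge 1: e_1 = (+3.42, -0.20);  n_1 = (-0.0584, -0.9983)
edge 4: e_4 = (-1.75, +0.62);  n_4 = (+0.3339, +0.9426)
∠(n_1, n_4) = 163.84°
δ = |180° − 163.84°| = 16.16°
16.16° ≤ 2α = 48.46°  →  valid

δ = 16.16°, valid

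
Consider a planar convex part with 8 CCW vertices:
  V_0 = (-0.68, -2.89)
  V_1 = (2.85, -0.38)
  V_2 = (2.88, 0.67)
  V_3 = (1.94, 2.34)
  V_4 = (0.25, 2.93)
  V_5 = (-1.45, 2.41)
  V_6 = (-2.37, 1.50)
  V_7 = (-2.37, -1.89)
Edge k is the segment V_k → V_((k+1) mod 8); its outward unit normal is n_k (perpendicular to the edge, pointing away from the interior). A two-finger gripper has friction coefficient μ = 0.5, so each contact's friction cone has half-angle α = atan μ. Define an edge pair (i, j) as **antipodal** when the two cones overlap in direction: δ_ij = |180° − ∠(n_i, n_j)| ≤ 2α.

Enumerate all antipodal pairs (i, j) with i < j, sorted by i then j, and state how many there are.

count = 8; pairs: (0,4), (0,5), (1,5), (1,6), (2,6), (2,7), (3,7), (4,7)

α = atan 0.5 = 26.57°;  2α = 53.13°
n_0 = (+0.5795, -0.8150)
n_1 = (+0.9996, -0.0286)
n_2 = (+0.8714, +0.4905)
n_3 = (+0.3296, +0.9441)
n_4 = (-0.2925, +0.9563)
n_5 = (-0.7032, +0.7110)
n_6 = (-1.0000, -0.0000)
n_7 = (-0.5092, -0.8606)
  (0,1): δ = 127.05°  ·
  (0,2): δ = 96.04°  ·
  (0,3): δ = 54.66°  ·
  (0,4): δ = 18.41°  ✓
  (0,5): δ = 9.27°  ✓
  (0,6): δ = 54.59°  ·
  (0,7): δ = 113.97°  ·
  (1,2): δ = 148.99°  ·
  (1,3): δ = 107.61°  ·
  (1,4): δ = 71.36°  ·
  (1,5): δ = 43.68°  ✓
  (1,6): δ = 1.64°  ✓
  (1,7): δ = 61.02°  ·
  (2,3): δ = 138.62°  ·
  (2,4): δ = 102.37°  ·
  (2,5): δ = 74.69°  ·
  (2,6): δ = 29.37°  ✓
  (2,7): δ = 30.01°  ✓
  (3,4): δ = 143.75°  ·
  (3,5): δ = 116.07°  ·
  (3,6): δ = 70.76°  ·
  (3,7): δ = 11.37°  ✓
  (4,5): δ = 152.32°  ·
  (4,6): δ = 107.01°  ·
  (4,7): δ = 47.62°  ✓
  (5,6): δ = 134.69°  ·
  (5,7): δ = 75.30°  ·
  (6,7): δ = 120.61°  ·
antipodal pairs: 8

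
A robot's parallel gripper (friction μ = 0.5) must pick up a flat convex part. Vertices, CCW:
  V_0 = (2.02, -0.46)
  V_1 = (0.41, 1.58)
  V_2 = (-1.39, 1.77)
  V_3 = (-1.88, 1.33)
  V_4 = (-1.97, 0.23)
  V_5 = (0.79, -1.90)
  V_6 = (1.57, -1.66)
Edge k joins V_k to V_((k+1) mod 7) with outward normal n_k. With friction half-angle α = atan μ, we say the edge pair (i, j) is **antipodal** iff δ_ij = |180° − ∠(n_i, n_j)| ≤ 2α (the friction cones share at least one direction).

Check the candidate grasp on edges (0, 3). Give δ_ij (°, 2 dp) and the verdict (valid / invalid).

α = atan 0.5 = 26.57°;  2α = 53.13°
edge 0: e_0 = (-1.61, +2.04);  n_0 = (+0.7850, +0.6195)
edge 3: e_3 = (-0.09, -1.10);  n_3 = (-0.9967, +0.0815)
∠(n_0, n_3) = 137.04°
δ = |180° − 137.04°| = 42.96°
42.96° ≤ 2α = 53.13°  →  valid

δ = 42.96°, valid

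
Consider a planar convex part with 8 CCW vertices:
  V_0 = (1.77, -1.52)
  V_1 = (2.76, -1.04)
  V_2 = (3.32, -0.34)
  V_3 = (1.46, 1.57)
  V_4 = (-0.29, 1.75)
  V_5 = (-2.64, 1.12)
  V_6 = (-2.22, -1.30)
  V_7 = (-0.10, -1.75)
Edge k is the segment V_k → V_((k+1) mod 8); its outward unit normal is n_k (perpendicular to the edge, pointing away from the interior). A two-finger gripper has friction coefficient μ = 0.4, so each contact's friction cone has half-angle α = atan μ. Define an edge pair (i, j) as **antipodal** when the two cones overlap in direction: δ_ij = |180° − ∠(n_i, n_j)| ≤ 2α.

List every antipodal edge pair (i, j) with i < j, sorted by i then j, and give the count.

count = 9; pairs: (0,3), (0,4), (1,4), (2,5), (2,6), (3,6), (3,7), (4,6), (4,7)

α = atan 0.4 = 21.80°;  2α = 43.60°
n_0 = (+0.4363, -0.8998)
n_1 = (+0.7809, -0.6247)
n_2 = (+0.7164, +0.6977)
n_3 = (+0.1023, +0.9948)
n_4 = (-0.2589, +0.9659)
n_5 = (-0.9853, -0.1710)
n_6 = (-0.2076, -0.9782)
n_7 = (+0.1221, -0.9925)
  (0,1): δ = 154.53°  ·
  (0,2): δ = 71.63°  ·
  (0,3): δ = 31.74°  ✓
  (0,4): δ = 10.86°  ✓
  (0,5): δ = 73.98°  ·
  (0,6): δ = 142.15°  ·
  (0,7): δ = 161.15°  ·
  (1,2): δ = 97.10°  ·
  (1,3): δ = 57.21°  ·
  (1,4): δ = 36.33°  ✓
  (1,5): δ = 48.51°  ·
  (1,6): δ = 116.68°  ·
  (1,7): δ = 135.67°  ·
  (2,3): δ = 140.11°  ·
  (2,4): δ = 119.23°  ·
  (2,5): δ = 34.39°  ✓
  (2,6): δ = 33.78°  ✓
  (2,7): δ = 52.77°  ·
  (3,4): δ = 159.12°  ·
  (3,5): δ = 74.28°  ·
  (3,6): δ = 6.11°  ✓
  (3,7): δ = 12.88°  ✓
  (4,5): δ = 95.16°  ·
  (4,6): δ = 26.99°  ✓
  (4,7): δ = 8.00°  ✓
  (5,6): δ = 111.83°  ·
  (5,7): δ = 92.83°  ·
  (6,7): δ = 161.00°  ·
antipodal pairs: 9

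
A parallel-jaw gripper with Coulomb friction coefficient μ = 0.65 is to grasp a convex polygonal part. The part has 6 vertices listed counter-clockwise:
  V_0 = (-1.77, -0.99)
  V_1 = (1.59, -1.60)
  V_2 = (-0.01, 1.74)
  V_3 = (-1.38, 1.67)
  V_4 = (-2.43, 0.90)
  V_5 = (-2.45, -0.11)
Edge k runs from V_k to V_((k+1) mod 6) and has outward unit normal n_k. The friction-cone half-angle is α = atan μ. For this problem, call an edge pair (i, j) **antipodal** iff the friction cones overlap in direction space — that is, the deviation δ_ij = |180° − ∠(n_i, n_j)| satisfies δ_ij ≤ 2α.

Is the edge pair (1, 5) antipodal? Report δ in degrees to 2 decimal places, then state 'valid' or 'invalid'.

α = atan 0.65 = 33.02°;  2α = 66.05°
edge 1: e_1 = (-1.60, +3.34);  n_1 = (+0.9019, +0.4320)
edge 5: e_5 = (+0.68, -0.88);  n_5 = (-0.7913, -0.6114)
∠(n_1, n_5) = 167.90°
δ = |180° − 167.90°| = 12.10°
12.10° ≤ 2α = 66.05°  →  valid

δ = 12.10°, valid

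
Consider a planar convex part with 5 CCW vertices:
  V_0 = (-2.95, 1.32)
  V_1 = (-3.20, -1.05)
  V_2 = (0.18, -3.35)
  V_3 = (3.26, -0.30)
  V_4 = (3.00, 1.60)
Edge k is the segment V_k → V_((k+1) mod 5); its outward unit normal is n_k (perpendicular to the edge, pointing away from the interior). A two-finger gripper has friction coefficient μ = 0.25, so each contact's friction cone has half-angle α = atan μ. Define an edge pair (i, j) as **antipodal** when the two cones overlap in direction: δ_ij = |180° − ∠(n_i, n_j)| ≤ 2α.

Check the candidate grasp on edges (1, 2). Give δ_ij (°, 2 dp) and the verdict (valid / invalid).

α = atan 0.25 = 14.04°;  2α = 28.07°
edge 1: e_1 = (+3.38, -2.30);  n_1 = (-0.5626, -0.8267)
edge 2: e_2 = (+3.08, +3.05);  n_2 = (+0.7036, -0.7106)
∠(n_1, n_2) = 78.95°
δ = |180° − 78.95°| = 101.05°
101.05° > 2α = 28.07°  →  invalid

δ = 101.05°, invalid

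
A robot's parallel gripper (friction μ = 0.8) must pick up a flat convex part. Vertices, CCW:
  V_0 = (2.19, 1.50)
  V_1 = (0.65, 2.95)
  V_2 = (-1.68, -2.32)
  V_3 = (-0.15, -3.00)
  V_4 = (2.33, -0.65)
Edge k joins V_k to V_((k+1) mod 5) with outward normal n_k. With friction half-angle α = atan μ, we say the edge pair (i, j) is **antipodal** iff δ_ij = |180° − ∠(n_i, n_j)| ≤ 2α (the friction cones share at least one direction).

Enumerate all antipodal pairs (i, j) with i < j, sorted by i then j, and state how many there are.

α = atan 0.8 = 38.66°;  2α = 77.32°
n_0 = (+0.6855, +0.7281)
n_1 = (-0.9146, +0.4044)
n_2 = (-0.4061, -0.9138)
n_3 = (+0.6878, -0.7259)
n_4 = (+0.9979, +0.0650)
  (0,1): δ = 70.58°  ✓
  (0,2): δ = 19.31°  ✓
  (0,3): δ = 86.73°  ·
  (0,4): δ = 137.00°  ·
  (1,2): δ = 90.11°  ·
  (1,3): δ = 22.69°  ✓
  (1,4): δ = 27.58°  ✓
  (2,3): δ = 112.58°  ·
  (2,4): δ = 62.31°  ✓
  (3,4): δ = 129.73°  ·
antipodal pairs: 5

count = 5; pairs: (0,1), (0,2), (1,3), (1,4), (2,4)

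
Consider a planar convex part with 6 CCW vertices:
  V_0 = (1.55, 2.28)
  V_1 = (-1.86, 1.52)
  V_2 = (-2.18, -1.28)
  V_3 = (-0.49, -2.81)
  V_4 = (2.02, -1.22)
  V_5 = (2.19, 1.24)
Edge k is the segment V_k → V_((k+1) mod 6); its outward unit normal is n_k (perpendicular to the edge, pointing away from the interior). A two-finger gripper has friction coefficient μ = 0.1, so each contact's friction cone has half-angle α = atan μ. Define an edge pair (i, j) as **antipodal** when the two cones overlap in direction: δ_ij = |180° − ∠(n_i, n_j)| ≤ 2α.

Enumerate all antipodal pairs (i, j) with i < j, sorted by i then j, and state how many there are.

α = atan 0.1 = 5.71°;  2α = 11.42°
n_0 = (-0.2175, +0.9761)
n_1 = (-0.9935, +0.1135)
n_2 = (-0.6711, -0.7413)
n_3 = (+0.5351, -0.8448)
n_4 = (+0.9976, -0.0689)
n_5 = (+0.8517, +0.5241)
  (0,1): δ = 109.08°  ·
  (0,2): δ = 54.72°  ·
  (0,3): δ = 19.79°  ·
  (0,4): δ = 73.48°  ·
  (0,5): δ = 109.04°  ·
  (1,2): δ = 125.64°  ·
  (1,3): δ = 51.13°  ·
  (1,4): δ = 2.57°  ✓
  (1,5): δ = 38.13°  ·
  (2,3): δ = 105.49°  ·
  (2,4): δ = 51.80°  ·
  (2,5): δ = 16.24°  ·
  (3,4): δ = 126.31°  ·
  (3,5): δ = 90.75°  ·
  (4,5): δ = 144.44°  ·
antipodal pairs: 1

count = 1; pairs: (1,4)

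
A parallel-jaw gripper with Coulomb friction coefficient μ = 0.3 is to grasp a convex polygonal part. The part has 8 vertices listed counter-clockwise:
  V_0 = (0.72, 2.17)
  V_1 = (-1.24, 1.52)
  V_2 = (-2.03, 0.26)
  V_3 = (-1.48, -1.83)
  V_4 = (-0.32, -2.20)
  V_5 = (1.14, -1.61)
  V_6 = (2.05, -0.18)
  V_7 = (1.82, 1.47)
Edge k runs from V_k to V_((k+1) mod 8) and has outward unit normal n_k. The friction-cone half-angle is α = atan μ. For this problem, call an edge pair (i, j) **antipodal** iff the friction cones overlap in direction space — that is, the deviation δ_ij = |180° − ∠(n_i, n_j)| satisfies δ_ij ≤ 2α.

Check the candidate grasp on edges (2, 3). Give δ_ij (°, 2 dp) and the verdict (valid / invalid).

δ = 122.43°, invalid

α = atan 0.3 = 16.70°;  2α = 33.40°
edge 2: e_2 = (+0.55, -2.09);  n_2 = (-0.9671, -0.2545)
edge 3: e_3 = (+1.16, -0.37);  n_3 = (-0.3039, -0.9527)
∠(n_2, n_3) = 57.57°
δ = |180° − 57.57°| = 122.43°
122.43° > 2α = 33.40°  →  invalid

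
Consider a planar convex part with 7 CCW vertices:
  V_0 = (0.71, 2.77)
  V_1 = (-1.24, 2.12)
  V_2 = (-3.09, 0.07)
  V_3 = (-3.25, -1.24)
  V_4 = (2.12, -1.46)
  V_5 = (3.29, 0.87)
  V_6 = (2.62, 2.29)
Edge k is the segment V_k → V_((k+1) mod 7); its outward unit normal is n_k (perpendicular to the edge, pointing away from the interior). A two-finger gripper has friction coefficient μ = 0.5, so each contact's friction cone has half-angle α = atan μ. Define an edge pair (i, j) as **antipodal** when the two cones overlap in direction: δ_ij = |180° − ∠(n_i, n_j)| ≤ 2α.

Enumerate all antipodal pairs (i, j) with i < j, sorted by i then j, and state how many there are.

count = 7; pairs: (0,3), (0,4), (1,3), (1,4), (2,4), (2,5), (3,6)

α = atan 0.5 = 26.57°;  2α = 53.13°
n_0 = (-0.3162, +0.9487)
n_1 = (-0.7424, +0.6700)
n_2 = (-0.9926, +0.1212)
n_3 = (-0.0409, -0.9992)
n_4 = (+0.8937, -0.4487)
n_5 = (+0.9044, +0.4267)
n_6 = (+0.2437, +0.9698)
  (0,1): δ = 150.50°  ·
  (0,2): δ = 115.40°  ·
  (0,3): δ = 20.78°  ✓
  (0,4): δ = 44.90°  ✓
  (0,5): δ = 96.82°  ·
  (0,6): δ = 147.46°  ·
  (1,2): δ = 144.90°  ·
  (1,3): δ = 50.28°  ✓
  (1,4): δ = 15.40°  ✓
  (1,5): δ = 67.32°  ·
  (1,6): δ = 117.96°  ·
  (2,3): δ = 85.38°  ·
  (2,4): δ = 19.70°  ✓
  (2,5): δ = 32.22°  ✓
  (2,6): δ = 82.86°  ·
  (3,4): δ = 114.32°  ·
  (3,5): δ = 62.39°  ·
  (3,6): δ = 11.76°  ✓
  (4,5): δ = 128.08°  ·
  (4,6): δ = 77.44°  ·
  (5,6): δ = 129.37°  ·
antipodal pairs: 7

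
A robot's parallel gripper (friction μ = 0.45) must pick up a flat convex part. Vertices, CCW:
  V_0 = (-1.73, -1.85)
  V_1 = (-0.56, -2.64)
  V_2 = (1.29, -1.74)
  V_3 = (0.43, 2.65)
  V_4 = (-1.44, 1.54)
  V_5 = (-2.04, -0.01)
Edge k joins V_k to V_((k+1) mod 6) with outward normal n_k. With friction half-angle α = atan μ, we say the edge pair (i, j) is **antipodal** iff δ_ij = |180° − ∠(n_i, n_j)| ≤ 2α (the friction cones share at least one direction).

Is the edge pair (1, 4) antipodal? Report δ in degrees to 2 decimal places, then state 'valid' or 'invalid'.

δ = 42.90°, valid

α = atan 0.45 = 24.23°;  2α = 48.46°
edge 1: e_1 = (+1.85, +0.90);  n_1 = (+0.4375, -0.8992)
edge 4: e_4 = (-0.60, -1.55);  n_4 = (-0.9326, +0.3610)
∠(n_1, n_4) = 137.10°
δ = |180° − 137.10°| = 42.90°
42.90° ≤ 2α = 48.46°  →  valid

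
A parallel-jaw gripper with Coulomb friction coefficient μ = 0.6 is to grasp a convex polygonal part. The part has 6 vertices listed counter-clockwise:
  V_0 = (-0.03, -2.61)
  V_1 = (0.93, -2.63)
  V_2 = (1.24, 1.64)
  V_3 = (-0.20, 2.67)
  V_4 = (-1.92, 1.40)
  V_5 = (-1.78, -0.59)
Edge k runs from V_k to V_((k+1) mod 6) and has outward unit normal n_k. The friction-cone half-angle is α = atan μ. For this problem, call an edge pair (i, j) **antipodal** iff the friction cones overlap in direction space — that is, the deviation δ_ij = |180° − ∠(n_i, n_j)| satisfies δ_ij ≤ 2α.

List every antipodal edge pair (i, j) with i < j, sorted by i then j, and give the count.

count = 7; pairs: (0,2), (0,3), (1,3), (1,4), (1,5), (2,4), (2,5)

α = atan 0.6 = 30.96°;  2α = 61.93°
n_0 = (-0.0208, -0.9998)
n_1 = (+0.9974, -0.0724)
n_2 = (+0.5818, +0.8134)
n_3 = (-0.5940, +0.8045)
n_4 = (-0.9975, -0.0702)
n_5 = (-0.7558, -0.6548)
  (0,1): δ = 92.96°  ·
  (0,2): δ = 34.38°  ✓
  (0,3): δ = 37.63°  ✓
  (0,4): δ = 95.22°  ·
  (0,5): δ = 132.10°  ·
  (1,2): δ = 121.42°  ·
  (1,3): δ = 49.41°  ✓
  (1,4): δ = 8.18°  ✓
  (1,5): δ = 45.06°  ✓
  (2,3): δ = 107.98°  ·
  (2,4): δ = 50.40°  ✓
  (2,5): δ = 13.52°  ✓
  (3,4): δ = 122.42°  ·
  (3,5): δ = 85.54°  ·
  (4,5): δ = 143.12°  ·
antipodal pairs: 7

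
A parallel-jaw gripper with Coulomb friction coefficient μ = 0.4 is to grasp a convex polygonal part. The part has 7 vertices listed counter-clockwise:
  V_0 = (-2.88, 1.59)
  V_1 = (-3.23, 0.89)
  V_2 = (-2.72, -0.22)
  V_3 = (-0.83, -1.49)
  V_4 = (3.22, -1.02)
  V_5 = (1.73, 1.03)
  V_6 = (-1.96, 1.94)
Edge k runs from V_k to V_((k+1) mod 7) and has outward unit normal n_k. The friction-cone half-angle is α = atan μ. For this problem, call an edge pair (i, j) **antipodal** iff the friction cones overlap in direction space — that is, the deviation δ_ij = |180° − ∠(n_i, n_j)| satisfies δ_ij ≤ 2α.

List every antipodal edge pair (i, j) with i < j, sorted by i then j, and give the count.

count = 5; pairs: (1,4), (2,4), (2,5), (3,5), (3,6)

α = atan 0.4 = 21.80°;  2α = 43.60°
n_0 = (-0.8944, +0.4472)
n_1 = (-0.9087, -0.4175)
n_2 = (-0.5577, -0.8300)
n_3 = (+0.1153, -0.9933)
n_4 = (+0.8089, +0.5879)
n_5 = (+0.2394, +0.9709)
n_6 = (-0.3556, +0.9346)
  (0,1): δ = 128.76°  ·
  (0,2): δ = 97.33°  ·
  (0,3): δ = 56.82°  ·
  (0,4): δ = 62.58°  ·
  (0,5): δ = 102.71°  ·
  (0,6): δ = 137.39°  ·
  (1,2): δ = 148.58°  ·
  (1,3): δ = 108.06°  ·
  (1,4): δ = 11.33°  ✓
  (1,5): δ = 51.47°  ·
  (1,6): δ = 86.15°  ·
  (2,3): δ = 139.48°  ·
  (2,4): δ = 20.09°  ✓
  (2,5): δ = 20.05°  ✓
  (2,6): δ = 54.73°  ·
  (3,4): δ = 60.61°  ·
  (3,5): δ = 20.47°  ✓
  (3,6): δ = 14.21°  ✓
  (4,5): δ = 139.86°  ·
  (4,6): δ = 105.18°  ·
  (5,6): δ = 145.32°  ·
antipodal pairs: 5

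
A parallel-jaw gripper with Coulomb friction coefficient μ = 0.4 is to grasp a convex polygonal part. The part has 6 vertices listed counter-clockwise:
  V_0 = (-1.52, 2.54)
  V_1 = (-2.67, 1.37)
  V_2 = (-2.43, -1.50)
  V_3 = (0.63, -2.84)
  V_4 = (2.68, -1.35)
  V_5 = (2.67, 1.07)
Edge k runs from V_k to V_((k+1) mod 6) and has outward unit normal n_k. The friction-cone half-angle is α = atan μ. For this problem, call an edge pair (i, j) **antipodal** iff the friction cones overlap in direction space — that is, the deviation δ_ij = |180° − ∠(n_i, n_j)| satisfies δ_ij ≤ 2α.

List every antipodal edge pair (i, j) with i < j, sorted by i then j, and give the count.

α = atan 0.4 = 21.80°;  2α = 43.60°
n_0 = (-0.7132, +0.7010)
n_1 = (-0.9965, -0.0833)
n_2 = (-0.4011, -0.9160)
n_3 = (+0.5879, -0.8089)
n_4 = (+1.0000, +0.0041)
n_5 = (+0.3311, +0.9436)
  (0,1): δ = 130.71°  ·
  (0,2): δ = 69.14°  ·
  (0,3): δ = 9.48°  ✓
  (0,4): δ = 44.74°  ·
  (0,5): δ = 115.17°  ·
  (1,2): δ = 118.43°  ·
  (1,3): δ = 58.77°  ·
  (1,4): δ = 4.54°  ✓
  (1,5): δ = 65.89°  ·
  (2,3): δ = 120.34°  ·
  (2,4): δ = 66.11°  ·
  (2,5): δ = 4.32°  ✓
  (3,4): δ = 125.77°  ·
  (3,5): δ = 55.34°  ·
  (4,5): δ = 109.57°  ·
antipodal pairs: 3

count = 3; pairs: (0,3), (1,4), (2,5)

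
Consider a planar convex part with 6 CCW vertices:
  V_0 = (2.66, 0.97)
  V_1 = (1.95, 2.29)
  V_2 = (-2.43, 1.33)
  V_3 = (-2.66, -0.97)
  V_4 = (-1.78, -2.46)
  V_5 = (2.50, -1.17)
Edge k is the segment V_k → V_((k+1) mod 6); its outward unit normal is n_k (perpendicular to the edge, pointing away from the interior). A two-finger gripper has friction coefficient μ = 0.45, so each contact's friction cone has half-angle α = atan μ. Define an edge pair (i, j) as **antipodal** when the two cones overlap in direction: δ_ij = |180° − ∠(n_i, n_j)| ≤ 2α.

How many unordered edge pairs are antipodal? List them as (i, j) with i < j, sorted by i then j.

count = 5; pairs: (0,2), (0,3), (1,4), (2,5), (3,5)

α = atan 0.45 = 24.23°;  2α = 48.46°
n_0 = (+0.8807, +0.4737)
n_1 = (-0.2141, +0.9768)
n_2 = (-0.9950, +0.0995)
n_3 = (-0.8610, -0.5085)
n_4 = (+0.2886, -0.9575)
n_5 = (+0.9972, -0.0746)
  (0,1): δ = 105.91°  ·
  (0,2): δ = 33.99°  ✓
  (0,3): δ = 2.29°  ✓
  (0,4): δ = 78.50°  ·
  (0,5): δ = 147.45°  ·
  (1,2): δ = 108.07°  ·
  (1,3): δ = 71.80°  ·
  (1,4): δ = 4.41°  ✓
  (1,5): δ = 73.36°  ·
  (2,3): δ = 143.72°  ·
  (2,4): δ = 67.52°  ·
  (2,5): δ = 1.43°  ✓
  (3,4): δ = 103.79°  ·
  (3,5): δ = 34.84°  ✓
  (4,5): δ = 111.05°  ·
antipodal pairs: 5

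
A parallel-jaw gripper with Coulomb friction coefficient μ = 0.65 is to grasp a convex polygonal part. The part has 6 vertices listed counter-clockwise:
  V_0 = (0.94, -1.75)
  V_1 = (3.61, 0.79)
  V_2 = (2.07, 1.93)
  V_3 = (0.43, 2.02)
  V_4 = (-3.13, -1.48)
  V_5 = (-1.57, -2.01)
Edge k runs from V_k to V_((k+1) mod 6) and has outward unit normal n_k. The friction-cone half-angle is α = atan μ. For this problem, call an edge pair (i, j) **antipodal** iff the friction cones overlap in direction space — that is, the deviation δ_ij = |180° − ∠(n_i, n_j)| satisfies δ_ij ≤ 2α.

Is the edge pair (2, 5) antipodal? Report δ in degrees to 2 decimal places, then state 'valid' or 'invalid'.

δ = 9.06°, valid

α = atan 0.65 = 33.02°;  2α = 66.05°
edge 2: e_2 = (-1.64, +0.09);  n_2 = (+0.0548, +0.9985)
edge 5: e_5 = (+2.51, +0.26);  n_5 = (+0.1030, -0.9947)
∠(n_2, n_5) = 170.94°
δ = |180° − 170.94°| = 9.06°
9.06° ≤ 2α = 66.05°  →  valid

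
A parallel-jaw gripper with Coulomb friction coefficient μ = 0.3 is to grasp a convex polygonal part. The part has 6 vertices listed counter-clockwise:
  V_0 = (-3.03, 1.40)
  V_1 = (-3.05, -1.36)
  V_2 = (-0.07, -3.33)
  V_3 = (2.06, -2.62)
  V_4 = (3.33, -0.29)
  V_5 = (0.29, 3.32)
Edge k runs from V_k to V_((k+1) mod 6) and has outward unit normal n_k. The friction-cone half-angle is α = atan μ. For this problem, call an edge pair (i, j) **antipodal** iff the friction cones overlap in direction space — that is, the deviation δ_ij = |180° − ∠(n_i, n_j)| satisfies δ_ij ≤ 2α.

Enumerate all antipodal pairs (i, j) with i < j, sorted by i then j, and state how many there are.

count = 4; pairs: (0,3), (1,4), (2,5), (3,5)

α = atan 0.3 = 16.70°;  2α = 33.40°
n_0 = (-1.0000, +0.0072)
n_1 = (-0.5515, -0.8342)
n_2 = (+0.3162, -0.9487)
n_3 = (+0.8780, -0.4786)
n_4 = (+0.7649, +0.6441)
n_5 = (-0.5006, +0.8657)
  (0,1): δ = 123.05°  ·
  (0,2): δ = 71.15°  ·
  (0,3): δ = 28.18°  ✓
  (0,4): δ = 40.52°  ·
  (0,5): δ = 120.46°  ·
  (1,2): δ = 128.10°  ·
  (1,3): δ = 85.13°  ·
  (1,4): δ = 16.43°  ✓
  (1,5): δ = 63.51°  ·
  (2,3): δ = 137.03°  ·
  (2,4): δ = 68.33°  ·
  (2,5): δ = 11.61°  ✓
  (3,4): δ = 111.31°  ·
  (3,5): δ = 31.37°  ✓
  (4,5): δ = 100.06°  ·
antipodal pairs: 4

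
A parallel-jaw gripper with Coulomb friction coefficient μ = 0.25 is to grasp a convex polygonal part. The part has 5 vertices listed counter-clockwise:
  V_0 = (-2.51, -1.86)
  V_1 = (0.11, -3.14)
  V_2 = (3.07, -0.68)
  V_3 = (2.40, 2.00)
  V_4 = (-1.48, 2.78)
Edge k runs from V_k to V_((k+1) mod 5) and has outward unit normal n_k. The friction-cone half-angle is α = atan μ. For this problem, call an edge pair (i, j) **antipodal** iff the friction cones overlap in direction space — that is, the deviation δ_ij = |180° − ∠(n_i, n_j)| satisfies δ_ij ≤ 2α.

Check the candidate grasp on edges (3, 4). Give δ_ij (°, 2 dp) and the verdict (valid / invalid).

δ = 91.15°, invalid

α = atan 0.25 = 14.04°;  2α = 28.07°
edge 3: e_3 = (-3.88, +0.78);  n_3 = (+0.1971, +0.9804)
edge 4: e_4 = (-1.03, -4.64);  n_4 = (-0.9762, +0.2167)
∠(n_3, n_4) = 88.85°
δ = |180° − 88.85°| = 91.15°
91.15° > 2α = 28.07°  →  invalid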